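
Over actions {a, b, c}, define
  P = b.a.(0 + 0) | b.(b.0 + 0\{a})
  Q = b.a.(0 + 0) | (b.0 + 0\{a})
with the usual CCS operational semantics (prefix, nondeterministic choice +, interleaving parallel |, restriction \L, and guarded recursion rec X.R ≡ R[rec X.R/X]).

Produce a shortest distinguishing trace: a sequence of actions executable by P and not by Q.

LTS(P): 9 reachable states
  s0 = b.a.(0 + 0) | b.(b.0 + 0\{a}) → ··b··> s1, ··b··> s2
  s1 = a.(0 + 0) | b.(b.0 + 0\{a}) → ··a··> s3, ··b··> s4
  s2 = b.a.(0 + 0) | (b.0 + 0\{a}) → ··b··> s4, ··b··> s5
  s3 = (0 + 0) | b.(b.0 + 0\{a}) → ··b··> s6
  s4 = a.(0 + 0) | (b.0 + 0\{a}) → ··a··> s6, ··b··> s7
  s5 = b.a.(0 + 0) | 0 → ··b··> s7
  s6 = (0 + 0) | (b.0 + 0\{a}) → ··b··> s8
  s7 = a.(0 + 0) | 0 → ··a··> s8
  s8 = (0 + 0) | 0 → ∅
LTS(Q): 6 reachable states
  t0 = b.a.(0 + 0) | (b.0 + 0\{a}) → ··b··> t1, ··b··> t2
  t1 = a.(0 + 0) | (b.0 + 0\{a}) → ··a··> t3, ··b··> t4
  t2 = b.a.(0 + 0) | 0 → ··b··> t4
  t3 = (0 + 0) | (b.0 + 0\{a}) → ··b··> t5
  t4 = a.(0 + 0) | 0 → ··a··> t5
  t5 = (0 + 0) | 0 → ∅
Run σ = ⟨bbb⟩ on P: start {s0}
  step 1 (b): {s1, s2}
  step 2 (b): {s4, s5}
  step 3 (b): {s7}
  P completes σ.
Run σ = ⟨bbb⟩ on Q: start {t0}
  step 1 (b): {t1, t2}
  step 2 (b): {t4}
  step 3 (b): ∅ (Q stuck)

bbb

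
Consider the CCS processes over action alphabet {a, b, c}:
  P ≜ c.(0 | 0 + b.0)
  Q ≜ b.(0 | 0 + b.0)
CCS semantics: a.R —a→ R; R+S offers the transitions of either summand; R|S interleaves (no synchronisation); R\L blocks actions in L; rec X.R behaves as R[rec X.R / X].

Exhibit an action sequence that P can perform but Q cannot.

c

P's transition system — 3 states:
  p0 = c.(0 | 0 + b.0) → ··c··> p1
  p1 = 0 | 0 + b.0 → ··b··> p2
  p2 = 0 → deadlocked
Q's transition system — 3 states:
  q0 = b.(0 | 0 + b.0) → ··b··> q1
  q1 = 0 | 0 + b.0 → ··b··> q2
  q2 = 0 → deadlocked
Run σ = ⟨c⟩ on P: start {p0}
  [1] c ⇒ {p1}
  ✓ P
Run σ = ⟨c⟩ on Q: start {q0}
  [1] c ⇒ ∅ (Q stuck)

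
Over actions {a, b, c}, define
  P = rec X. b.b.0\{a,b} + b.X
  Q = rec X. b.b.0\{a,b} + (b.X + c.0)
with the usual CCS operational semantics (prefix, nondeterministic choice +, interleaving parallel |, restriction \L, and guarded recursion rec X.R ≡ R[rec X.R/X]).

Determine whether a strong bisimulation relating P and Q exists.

not bisimilar

LTS(P): 3 reachable states
  s0 = rec X. b.b.0\{a,b} + b.X | ··b··> s0, ··b··> s1
  s1 = b.0\{a,b} | ··b··> s2
  s2 = 0\{a,b} | ·
LTS(Q): 4 reachable states
  t0 = rec X. b.b.0\{a,b} + (b.X + c.0) | ··b··> t0, ··b··> t1, ··c··> t2
  t1 = b.0\{a,b} | ··b··> t3
  t2 = 0 | ·
  t3 = 0\{a,b} | ·
Partition-refinement fixed point:
  B0 = {s0}
  B1 = {s1, t1}
  B2 = {s2, t2, t3}
  B3 = {t0}
s0 ∈ B0, t0 ∈ B3 → different blocks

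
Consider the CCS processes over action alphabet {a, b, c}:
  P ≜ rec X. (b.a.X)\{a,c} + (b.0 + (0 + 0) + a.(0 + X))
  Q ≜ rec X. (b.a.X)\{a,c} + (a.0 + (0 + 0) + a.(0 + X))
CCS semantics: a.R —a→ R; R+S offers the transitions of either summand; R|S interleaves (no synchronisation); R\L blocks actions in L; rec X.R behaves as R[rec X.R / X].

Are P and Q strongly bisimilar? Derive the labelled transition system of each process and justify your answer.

Reachable graph of P (4 states):
  s0 = rec X. (b.a.X)\{a,c} + (b.0 + (0 + 0) + a.(0 + X)) :: —a→ s1, —b→ s2, —b→ s3
  s1 = 0 + (rec X. (b.a.X)\{a,c} + (b.0 + (0 + 0) + a.(0 + X))) :: —a→ s1, —b→ s2, —b→ s3
  s2 = (a.(rec X. (b.a.X)\{a,c} + (b.0 + (0 + 0) + a.(0 + X))))\{a,c} :: (no moves)
  s3 = 0 :: (no moves)
Reachable graph of Q (4 states):
  t0 = rec X. (b.a.X)\{a,c} + (a.0 + (0 + 0) + a.(0 + X)) :: —a→ t1, —a→ t2, —b→ t3
  t1 = 0 :: (no moves)
  t2 = 0 + (rec X. (b.a.X)\{a,c} + (a.0 + (0 + 0) + a.(0 + X))) :: —a→ t1, —a→ t2, —b→ t3
  t3 = (a.(rec X. (b.a.X)\{a,c} + (a.0 + (0 + 0) + a.(0 + X))))\{a,c} :: (no moves)
Partition-refinement fixed point:
  B0 = {s0, s1}
  B1 = {s2, s3, t1, t3}
  B2 = {t0, t2}
s0 ∈ B0, t0 ∈ B2 → different blocks

NO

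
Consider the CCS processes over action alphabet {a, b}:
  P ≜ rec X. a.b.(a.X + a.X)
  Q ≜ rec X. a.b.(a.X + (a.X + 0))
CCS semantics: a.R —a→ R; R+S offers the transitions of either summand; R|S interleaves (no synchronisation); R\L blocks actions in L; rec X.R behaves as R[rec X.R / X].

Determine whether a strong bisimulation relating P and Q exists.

bisimilar

LTS(P): 3 reachable states
  m0 = rec X. a.b.(a.X + a.X) :: -a-> m1
  m1 = b.(a.(rec X. a.b.(a.X + a.X)) + a.(rec X. a.b.(a.X + a.X))) :: -b-> m2
  m2 = a.(rec X. a.b.(a.X + a.X)) + a.(rec X. a.b.(a.X + a.X)) :: -a-> m0
LTS(Q): 3 reachable states
  n0 = rec X. a.b.(a.X + (a.X + 0)) :: -a-> n1
  n1 = b.(a.(rec X. a.b.(a.X + (a.X + 0))) + (a.(rec X. a.b.(a.X + (a.X + 0))) + 0)) :: -b-> n2
  n2 = a.(rec X. a.b.(a.X + (a.X + 0))) + (a.(rec X. a.b.(a.X + (a.X + 0))) + 0) :: -a-> n0
Bisimilarity quotient blocks:
  B0 = {m0, n0}
  B1 = {m1, n1}
  B2 = {m2, n2}
m0 ∈ B0, n0 ∈ B0 → same block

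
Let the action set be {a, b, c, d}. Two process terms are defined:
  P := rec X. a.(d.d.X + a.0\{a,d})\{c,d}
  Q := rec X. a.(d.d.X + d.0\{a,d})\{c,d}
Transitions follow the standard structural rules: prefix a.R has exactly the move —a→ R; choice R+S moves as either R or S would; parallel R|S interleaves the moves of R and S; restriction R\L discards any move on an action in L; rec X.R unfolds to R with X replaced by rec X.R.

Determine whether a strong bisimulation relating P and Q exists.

P ≁ Q

Reachable graph of P (3 states):
  p0 = rec X. a.(d.d.X + a.0\{a,d})\{c,d} → --a--▸ p1
  p1 = (d.d.(rec X. a.(d.d.X + a.0\{a,d})\{c,d}) + a.0\{a,d})\{c,d} → --a--▸ p2
  p2 = 0\{a,d}\{c,d} → ·
Reachable graph of Q (2 states):
  q0 = rec X. a.(d.d.X + d.0\{a,d})\{c,d} → --a--▸ q1
  q1 = (d.d.(rec X. a.(d.d.X + d.0\{a,d})\{c,d}) + d.0\{a,d})\{c,d} → ·
Bisimilarity quotient blocks:
  B0 = {p0}
  B1 = {p1, q0}
  B2 = {p2, q1}
p0 ∈ B0, q0 ∈ B1 → different blocks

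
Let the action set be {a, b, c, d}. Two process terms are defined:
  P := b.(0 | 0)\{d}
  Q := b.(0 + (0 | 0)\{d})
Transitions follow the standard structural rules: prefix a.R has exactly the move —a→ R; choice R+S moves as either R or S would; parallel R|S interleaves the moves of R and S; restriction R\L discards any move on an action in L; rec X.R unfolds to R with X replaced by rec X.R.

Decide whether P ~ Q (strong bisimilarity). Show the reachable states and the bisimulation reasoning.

bisimilar

LTS(P): 2 reachable states
  u0 = b.(0 | 0)\{d} :: =b=> u1
  u1 = (0 | 0)\{d} :: (no moves)
LTS(Q): 2 reachable states
  v0 = b.(0 + (0 | 0)\{d}) :: =b=> v1
  v1 = 0 + (0 | 0)\{d} :: (no moves)
Bisimilarity quotient blocks:
  B0 = {u0, v0}
  B1 = {u1, v1}
u0 ∈ B0, v0 ∈ B0 → same block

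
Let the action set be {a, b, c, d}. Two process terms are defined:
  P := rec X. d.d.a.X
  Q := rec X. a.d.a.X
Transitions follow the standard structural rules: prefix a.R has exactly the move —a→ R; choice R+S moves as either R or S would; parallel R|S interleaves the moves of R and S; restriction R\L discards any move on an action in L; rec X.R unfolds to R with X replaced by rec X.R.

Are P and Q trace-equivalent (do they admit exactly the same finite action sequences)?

trace-distinct — witness ⟨d⟩

Reachable graph of P (3 states):
  p0 = rec X. d.d.a.X :: ··d··> p1
  p1 = d.a.(rec X. d.d.a.X) :: ··d··> p2
  p2 = a.(rec X. d.d.a.X) :: ··a··> p0
Reachable graph of Q (3 states):
  q0 = rec X. a.d.a.X :: ··a··> q1
  q1 = d.a.(rec X. a.d.a.X) :: ··d··> q2
  q2 = a.(rec X. a.d.a.X) :: ··a··> q0
Trace ⟨d⟩ through P, begin at {p0}:
  after d @ step 1: {p1}
  P completes σ.
Trace ⟨d⟩ through Q, begin at {q0}:
  after d @ step 1: no successor for Q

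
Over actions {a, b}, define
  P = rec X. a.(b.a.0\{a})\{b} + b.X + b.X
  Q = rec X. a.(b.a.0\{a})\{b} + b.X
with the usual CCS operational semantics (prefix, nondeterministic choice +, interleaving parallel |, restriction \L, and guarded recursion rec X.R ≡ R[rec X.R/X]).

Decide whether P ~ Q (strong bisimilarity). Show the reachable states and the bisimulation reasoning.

YES

LTS(P): 2 reachable states
  p0 = rec X. a.(b.a.0\{a})\{b} + b.X + b.X :: =a=> p1, =b=> p0
  p1 = (b.a.0\{a})\{b} :: ∅
LTS(Q): 2 reachable states
  q0 = rec X. a.(b.a.0\{a})\{b} + b.X :: =a=> q1, =b=> q0
  q1 = (b.a.0\{a})\{b} :: ∅
Partition-refinement fixed point:
  B0 = {p0, q0}
  B1 = {p1, q1}
p0 ∈ B0, q0 ∈ B0 → same block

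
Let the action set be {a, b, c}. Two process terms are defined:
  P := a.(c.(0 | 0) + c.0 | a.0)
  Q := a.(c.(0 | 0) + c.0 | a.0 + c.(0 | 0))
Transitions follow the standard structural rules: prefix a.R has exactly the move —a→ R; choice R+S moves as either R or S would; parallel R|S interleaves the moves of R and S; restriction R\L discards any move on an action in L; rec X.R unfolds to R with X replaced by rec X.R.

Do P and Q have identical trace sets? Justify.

YES

LTS(P): 5 reachable states
  p0 = a.(c.(0 | 0) + c.0 | a.0) → ··a··> p1
  p1 = c.(0 | 0) + c.0 | a.0 → ··a··> p2, ··c··> p3, ··c··> p4
  p2 = c.0 | 0 → ··c··> p3
  p3 = 0 | 0 → ·
  p4 = 0 | a.0 → ··a··> p3
LTS(Q): 5 reachable states
  q0 = a.(c.(0 | 0) + c.0 | a.0 + c.(0 | 0)) → ··a··> q1
  q1 = c.(0 | 0) + c.0 | a.0 + c.(0 | 0) → ··a··> q2, ··c··> q3, ··c··> q4
  q2 = c.0 | 0 → ··c··> q3
  q3 = 0 | 0 → ·
  q4 = 0 | a.0 → ··a··> q3
Coarsest stable partition (strong bisimilarity classes):
  B0 = {p0, q0}
  B1 = {p1, q1}
  B2 = {p2, q2}
  B3 = {p3, q3}
  B4 = {p4, q4}
p0 ∈ B0, q0 ∈ B0 → same block
Bisimilar ⇒ trace-equivalent.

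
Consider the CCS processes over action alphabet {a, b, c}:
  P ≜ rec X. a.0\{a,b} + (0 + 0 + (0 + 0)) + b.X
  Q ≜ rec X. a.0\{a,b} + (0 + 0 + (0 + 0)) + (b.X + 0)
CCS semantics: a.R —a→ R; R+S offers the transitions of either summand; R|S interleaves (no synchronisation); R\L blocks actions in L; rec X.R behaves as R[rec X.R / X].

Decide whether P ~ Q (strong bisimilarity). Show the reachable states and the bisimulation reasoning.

bisimilar

Reachable graph of P (2 states):
  m0 = rec X. a.0\{a,b} + (0 + 0 + (0 + 0)) + b.X :: -a-> m1, -b-> m0
  m1 = 0\{a,b} :: deadlocked
Reachable graph of Q (2 states):
  n0 = rec X. a.0\{a,b} + (0 + 0 + (0 + 0)) + (b.X + 0) :: -a-> n1, -b-> n0
  n1 = 0\{a,b} :: deadlocked
Partition-refinement fixed point:
  B0 = {m0, n0}
  B1 = {m1, n1}
m0 ∈ B0, n0 ∈ B0 → same block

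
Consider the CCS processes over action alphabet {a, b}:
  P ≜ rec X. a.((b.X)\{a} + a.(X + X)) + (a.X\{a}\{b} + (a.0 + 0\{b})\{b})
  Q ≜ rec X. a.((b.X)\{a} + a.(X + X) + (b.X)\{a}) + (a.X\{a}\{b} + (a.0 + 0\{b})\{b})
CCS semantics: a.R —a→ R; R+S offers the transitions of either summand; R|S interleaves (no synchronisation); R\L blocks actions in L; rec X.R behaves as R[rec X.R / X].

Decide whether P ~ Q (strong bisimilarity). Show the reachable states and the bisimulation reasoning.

LTS(P): 6 reachable states
  m0 = rec X. a.((b.X)\{a} + a.(X + X)) + (a.X\{a}\{b} + (a.0 + 0\{b})\{b}) :: --a--▸ m1, --a--▸ m2, --a--▸ m3
  m1 = (b.(rec X. a.((b.X)\{a} + a.(X + X)) + (a.X\{a}\{b} + (a.0 + 0\{b})\{b})))\{a} + a.((rec X. a.((b.X)\{a} + a.(X + X)) + (a.X\{a}\{b} + (a.0 + 0\{b})\{b})) + (rec X. a.((b.X)\{a} + a.(X + X)) + (a.X\{a}\{b} + (a.0 + 0\{b})\{b}))) :: --a--▸ m4, --b--▸ m5
  m2 = (rec X. a.((b.X)\{a} + a.(X + X)) + (a.X\{a}\{b} + (a.0 + 0\{b})\{b}))\{a}\{b} :: ·
  m3 = 0\{b} :: ·
  m4 = (rec X. a.((b.X)\{a} + a.(X + X)) + (a.X\{a}\{b} + (a.0 + 0\{b})\{b})) + (rec X. a.((b.X)\{a} + a.(X + X)) + (a.X\{a}\{b} + (a.0 + 0\{b})\{b})) :: --a--▸ m1, --a--▸ m2, --a--▸ m3
  m5 = (rec X. a.((b.X)\{a} + a.(X + X)) + (a.X\{a}\{b} + (a.0 + 0\{b})\{b}))\{a} :: ·
LTS(Q): 6 reachable states
  n0 = rec X. a.((b.X)\{a} + a.(X + X) + (b.X)\{a}) + (a.X\{a}\{b} + (a.0 + 0\{b})\{b}) :: --a--▸ n1, --a--▸ n2, --a--▸ n3
  n1 = (b.(rec X. a.((b.X)\{a} + a.(X + X) + (b.X)\{a}) + (a.X\{a}\{b} + (a.0 + 0\{b})\{b})))\{a} + a.((rec X. a.((b.X)\{a} + a.(X + X) + (b.X)\{a}) + (a.X\{a}\{b} + (a.0 + 0\{b})\{b})) + (rec X. a.((b.X)\{a} + a.(X + X) + (b.X)\{a}) + (a.X\{a}\{b} + (a.0 + 0\{b})\{b}))) + (b.(rec X. a.((b.X)\{a} + a.(X + X) + (b.X)\{a}) + (a.X\{a}\{b} + (a.0 + 0\{b})\{b})))\{a} :: --a--▸ n4, --b--▸ n5
  n2 = (rec X. a.((b.X)\{a} + a.(X + X) + (b.X)\{a}) + (a.X\{a}\{b} + (a.0 + 0\{b})\{b}))\{a}\{b} :: ·
  n3 = 0\{b} :: ·
  n4 = (rec X. a.((b.X)\{a} + a.(X + X) + (b.X)\{a}) + (a.X\{a}\{b} + (a.0 + 0\{b})\{b})) + (rec X. a.((b.X)\{a} + a.(X + X) + (b.X)\{a}) + (a.X\{a}\{b} + (a.0 + 0\{b})\{b})) :: --a--▸ n1, --a--▸ n2, --a--▸ n3
  n5 = (rec X. a.((b.X)\{a} + a.(X + X) + (b.X)\{a}) + (a.X\{a}\{b} + (a.0 + 0\{b})\{b}))\{a} :: ·
Partition-refinement fixed point:
  B0 = {m0, m4, n0, n4}
  B1 = {m1, n1}
  B2 = {m2, m3, m5, n2, n3, n5}
m0 ∈ B0, n0 ∈ B0 → same block

bisimilar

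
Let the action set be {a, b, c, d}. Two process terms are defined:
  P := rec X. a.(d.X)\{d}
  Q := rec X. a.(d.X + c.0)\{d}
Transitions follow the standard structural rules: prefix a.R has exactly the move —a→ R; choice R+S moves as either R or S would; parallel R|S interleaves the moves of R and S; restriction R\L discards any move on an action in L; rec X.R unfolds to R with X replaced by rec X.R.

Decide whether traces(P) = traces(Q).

LTS(P): 2 reachable states
  s0 = rec X. a.(d.X)\{d} → -a-> s1
  s1 = (d.(rec X. a.(d.X)\{d}))\{d} → stopped
LTS(Q): 3 reachable states
  t0 = rec X. a.(d.X + c.0)\{d} → -a-> t1
  t1 = (d.(rec X. a.(d.X + c.0)\{d}) + c.0)\{d} → -c-> t2
  t2 = 0\{d} → stopped
Trace ⟨ac⟩ through Q, begin at {t0}:
  after a @ step 1: {t1}
  after c @ step 2: {t2}
  Q completes σ.
Trace ⟨ac⟩ through P, begin at {s0}:
  after a @ step 1: {s1}
  after c @ step 2: no successor for P

trace-distinct — witness ⟨ac⟩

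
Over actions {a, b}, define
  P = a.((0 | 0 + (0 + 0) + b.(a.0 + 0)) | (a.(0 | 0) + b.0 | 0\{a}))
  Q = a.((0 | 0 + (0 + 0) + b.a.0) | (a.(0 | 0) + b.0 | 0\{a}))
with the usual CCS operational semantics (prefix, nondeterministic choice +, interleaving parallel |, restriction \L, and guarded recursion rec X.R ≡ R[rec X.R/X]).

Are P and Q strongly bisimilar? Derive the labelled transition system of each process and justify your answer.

P's transition system — 10 states:
  p0 = a.((0 | 0 + (0 + 0) + b.(a.0 + 0)) | (a.(0 | 0) + b.0 | 0\{a})) has moves =a=> p1
  p1 = (0 | 0 + (0 + 0) + b.(a.0 + 0)) | (a.(0 | 0) + b.0 | 0\{a}) has moves =a=> p2, =b=> p3, =b=> p4
  p2 = (0 | 0 + (0 + 0) + b.(a.0 + 0)) | (0 | 0) has moves =b=> p5
  p3 = (0 | 0 + (0 + 0) + b.(a.0 + 0)) | (0 | 0\{a}) has moves =b=> p6
  p4 = (a.0 + 0) | (a.(0 | 0) + b.0 | 0\{a}) has moves =a=> p5, =a=> p7, =b=> p6
  p5 = (a.0 + 0) | (0 | 0) has moves =a=> p8
  p6 = (a.0 + 0) | (0 | 0\{a}) has moves =a=> p9
  p7 = 0 | (a.(0 | 0) + b.0 | 0\{a}) has moves =a=> p8, =b=> p9
  p8 = 0 | (0 | 0) has moves ·
  p9 = 0 | (0 | 0\{a}) has moves ·
Q's transition system — 10 states:
  q0 = a.((0 | 0 + (0 + 0) + b.a.0) | (a.(0 | 0) + b.0 | 0\{a})) has moves =a=> q1
  q1 = (0 | 0 + (0 + 0) + b.a.0) | (a.(0 | 0) + b.0 | 0\{a}) has moves =a=> q2, =b=> q3, =b=> q4
  q2 = (0 | 0 + (0 + 0) + b.a.0) | (0 | 0) has moves =b=> q5
  q3 = (0 | 0 + (0 + 0) + b.a.0) | (0 | 0\{a}) has moves =b=> q6
  q4 = a.0 | (a.(0 | 0) + b.0 | 0\{a}) has moves =a=> q5, =a=> q7, =b=> q6
  q5 = a.0 | (0 | 0) has moves =a=> q8
  q6 = a.0 | (0 | 0\{a}) has moves =a=> q9
  q7 = 0 | (a.(0 | 0) + b.0 | 0\{a}) has moves =a=> q8, =b=> q9
  q8 = 0 | (0 | 0) has moves ·
  q9 = 0 | (0 | 0\{a}) has moves ·
Bisimilarity quotient blocks:
  B0 = {p0, q0}
  B1 = {p1, q1}
  B2 = {p2, p3, q2, q3}
  B3 = {p5, p6, q5, q6}
  B4 = {p8, p9, q8, q9}
  B5 = {p4, q4}
  B6 = {p7, q7}
p0 ∈ B0, q0 ∈ B0 → same block

P ~ Q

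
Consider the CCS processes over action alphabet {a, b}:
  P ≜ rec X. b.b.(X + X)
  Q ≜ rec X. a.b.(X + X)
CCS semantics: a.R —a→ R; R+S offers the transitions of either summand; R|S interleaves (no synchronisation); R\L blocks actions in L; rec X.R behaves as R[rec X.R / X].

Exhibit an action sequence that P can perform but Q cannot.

b

P's transition system — 3 states:
  p0 = rec X. b.b.(X + X) has moves --b--▸ p1
  p1 = b.((rec X. b.b.(X + X)) + (rec X. b.b.(X + X))) has moves --b--▸ p2
  p2 = (rec X. b.b.(X + X)) + (rec X. b.b.(X + X)) has moves --b--▸ p1
Q's transition system — 3 states:
  q0 = rec X. a.b.(X + X) has moves --a--▸ q1
  q1 = b.((rec X. a.b.(X + X)) + (rec X. a.b.(X + X))) has moves --b--▸ q2
  q2 = (rec X. a.b.(X + X)) + (rec X. a.b.(X + X)) has moves --a--▸ q1
Trace ⟨b⟩ through P, begin at {p0}:
  [1] b ⇒ {p1}
  — P admits the full trace.
Trace ⟨b⟩ through Q, begin at {q0}:
  [1] b ⇒ no successor for Q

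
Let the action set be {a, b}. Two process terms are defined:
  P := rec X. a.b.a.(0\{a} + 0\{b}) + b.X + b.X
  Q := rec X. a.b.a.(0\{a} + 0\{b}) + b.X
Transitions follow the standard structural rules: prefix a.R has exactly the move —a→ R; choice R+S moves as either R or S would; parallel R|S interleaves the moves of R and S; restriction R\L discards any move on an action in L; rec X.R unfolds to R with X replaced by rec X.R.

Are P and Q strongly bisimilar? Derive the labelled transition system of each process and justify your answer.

bisimilar

P's transition system — 4 states:
  p0 = rec X. a.b.a.(0\{a} + 0\{b}) + b.X + b.X ⊢ ··a··> p1, ··b··> p0
  p1 = b.a.(0\{a} + 0\{b}) ⊢ ··b··> p2
  p2 = a.(0\{a} + 0\{b}) ⊢ ··a··> p3
  p3 = 0\{a} + 0\{b} ⊢ stopped
Q's transition system — 4 states:
  q0 = rec X. a.b.a.(0\{a} + 0\{b}) + b.X ⊢ ··a··> q1, ··b··> q0
  q1 = b.a.(0\{a} + 0\{b}) ⊢ ··b··> q2
  q2 = a.(0\{a} + 0\{b}) ⊢ ··a··> q3
  q3 = 0\{a} + 0\{b} ⊢ stopped
Partition-refinement fixed point:
  B0 = {p0, q0}
  B1 = {p1, q1}
  B2 = {p2, q2}
  B3 = {p3, q3}
p0 ∈ B0, q0 ∈ B0 → same block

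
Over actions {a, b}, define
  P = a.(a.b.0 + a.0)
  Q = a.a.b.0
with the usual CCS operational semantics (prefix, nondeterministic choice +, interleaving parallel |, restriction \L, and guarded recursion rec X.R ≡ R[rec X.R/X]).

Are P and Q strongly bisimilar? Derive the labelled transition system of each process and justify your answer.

P's transition system — 4 states:
  s0 = a.(a.b.0 + a.0) has moves =a=> s1
  s1 = a.b.0 + a.0 has moves =a=> s2, =a=> s3
  s2 = 0 has moves (no moves)
  s3 = b.0 has moves =b=> s2
Q's transition system — 4 states:
  t0 = a.a.b.0 has moves =a=> t1
  t1 = a.b.0 has moves =a=> t2
  t2 = b.0 has moves =b=> t3
  t3 = 0 has moves (no moves)
Coarsest stable partition (strong bisimilarity classes):
  B0 = {s0}
  B1 = {s1}
  B2 = {s3, t2}
  B3 = {s2, t3}
  B4 = {t0}
  B5 = {t1}
s0 ∈ B0, t0 ∈ B4 → different blocks

NO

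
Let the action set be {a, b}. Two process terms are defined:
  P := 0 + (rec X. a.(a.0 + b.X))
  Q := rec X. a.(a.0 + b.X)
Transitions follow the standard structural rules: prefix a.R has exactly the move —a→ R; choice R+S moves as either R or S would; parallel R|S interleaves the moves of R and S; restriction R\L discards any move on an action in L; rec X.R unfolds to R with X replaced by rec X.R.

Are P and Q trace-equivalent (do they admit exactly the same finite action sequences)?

traces(P) = traces(Q)

LTS(P): 4 reachable states
  m0 = 0 + (rec X. a.(a.0 + b.X)) | --a--▸ m1
  m1 = a.0 + b.(rec X. a.(a.0 + b.X)) | --a--▸ m2, --b--▸ m3
  m2 = 0 | stopped
  m3 = rec X. a.(a.0 + b.X) | --a--▸ m1
LTS(Q): 3 reachable states
  n0 = rec X. a.(a.0 + b.X) | --a--▸ n1
  n1 = a.0 + b.(rec X. a.(a.0 + b.X)) | --a--▸ n2, --b--▸ n0
  n2 = 0 | stopped
Coarsest stable partition (strong bisimilarity classes):
  B0 = {m0, m3, n0}
  B1 = {m1, n1}
  B2 = {m2, n2}
m0 ∈ B0, n0 ∈ B0 → same block
Bisimilar ⇒ trace-equivalent.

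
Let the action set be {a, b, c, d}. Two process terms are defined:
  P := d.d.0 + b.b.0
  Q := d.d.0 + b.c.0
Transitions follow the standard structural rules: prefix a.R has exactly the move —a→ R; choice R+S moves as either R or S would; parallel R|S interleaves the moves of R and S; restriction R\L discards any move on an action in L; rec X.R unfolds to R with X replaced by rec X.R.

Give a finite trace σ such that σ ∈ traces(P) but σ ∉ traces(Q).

Reachable graph of P (4 states):
  m0 = d.d.0 + b.b.0 | ··b··> m1, ··d··> m2
  m1 = b.0 | ··b··> m3
  m2 = d.0 | ··d··> m3
  m3 = 0 | ∅
Reachable graph of Q (4 states):
  n0 = d.d.0 + b.c.0 | ··b··> n1, ··d··> n2
  n1 = c.0 | ··c··> n3
  n2 = d.0 | ··d··> n3
  n3 = 0 | ∅
Trace ⟨bb⟩ through P, begin at {m0}:
  step 1 (b): {m1}
  step 2 (b): {m3}
  ✓ P
Trace ⟨bb⟩ through Q, begin at {n0}:
  step 1 (b): {n1}
  step 2 (b): ∅ (Q stuck)

bb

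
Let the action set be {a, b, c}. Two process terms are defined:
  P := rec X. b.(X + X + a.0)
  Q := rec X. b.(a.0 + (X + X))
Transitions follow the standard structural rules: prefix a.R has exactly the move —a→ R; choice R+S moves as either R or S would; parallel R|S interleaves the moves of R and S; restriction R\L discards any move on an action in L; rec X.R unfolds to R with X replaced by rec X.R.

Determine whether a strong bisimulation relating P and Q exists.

P's transition system — 3 states:
  s0 = rec X. b.(X + X + a.0) has moves =b=> s1
  s1 = (rec X. b.(X + X + a.0)) + (rec X. b.(X + X + a.0)) + a.0 has moves =a=> s2, =b=> s1
  s2 = 0 has moves deadlocked
Q's transition system — 3 states:
  t0 = rec X. b.(a.0 + (X + X)) has moves =b=> t1
  t1 = a.0 + ((rec X. b.(a.0 + (X + X))) + (rec X. b.(a.0 + (X + X)))) has moves =a=> t2, =b=> t1
  t2 = 0 has moves deadlocked
Partition-refinement fixed point:
  B0 = {s0, t0}
  B1 = {s1, t1}
  B2 = {s2, t2}
s0 ∈ B0, t0 ∈ B0 → same block

P ~ Q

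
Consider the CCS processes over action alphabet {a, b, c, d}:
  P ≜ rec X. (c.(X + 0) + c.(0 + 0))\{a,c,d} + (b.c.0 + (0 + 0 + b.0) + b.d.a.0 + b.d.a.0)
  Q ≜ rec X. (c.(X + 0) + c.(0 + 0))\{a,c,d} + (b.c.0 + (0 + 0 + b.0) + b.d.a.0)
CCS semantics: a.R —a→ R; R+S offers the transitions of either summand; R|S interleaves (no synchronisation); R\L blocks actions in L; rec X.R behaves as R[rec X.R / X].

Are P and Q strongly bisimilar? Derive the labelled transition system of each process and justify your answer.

Reachable graph of P (5 states):
  s0 = rec X. (c.(X + 0) + c.(0 + 0))\{a,c,d} + (b.c.0 + (0 + 0 + b.0) + b.d.a.0 + b.d.a.0) ⊢ =b=> s1, =b=> s2, =b=> s3
  s1 = 0 ⊢ (no moves)
  s2 = c.0 ⊢ =c=> s1
  s3 = d.a.0 ⊢ =d=> s4
  s4 = a.0 ⊢ =a=> s1
Reachable graph of Q (5 states):
  t0 = rec X. (c.(X + 0) + c.(0 + 0))\{a,c,d} + (b.c.0 + (0 + 0 + b.0) + b.d.a.0) ⊢ =b=> t1, =b=> t2, =b=> t3
  t1 = 0 ⊢ (no moves)
  t2 = c.0 ⊢ =c=> t1
  t3 = d.a.0 ⊢ =d=> t4
  t4 = a.0 ⊢ =a=> t1
Bisimilarity quotient blocks:
  B0 = {s0, t0}
  B1 = {s2, t2}
  B2 = {s1, t1}
  B3 = {s3, t3}
  B4 = {s4, t4}
s0 ∈ B0, t0 ∈ B0 → same block

YES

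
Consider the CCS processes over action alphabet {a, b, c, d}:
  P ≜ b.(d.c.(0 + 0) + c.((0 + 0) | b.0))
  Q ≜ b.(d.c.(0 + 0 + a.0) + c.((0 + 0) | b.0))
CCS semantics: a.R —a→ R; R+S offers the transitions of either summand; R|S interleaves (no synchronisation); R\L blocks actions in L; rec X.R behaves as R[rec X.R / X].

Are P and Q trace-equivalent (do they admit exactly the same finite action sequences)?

traces(P) ≠ traces(Q) — witness ⟨bdca⟩

LTS(P): 6 reachable states
  m0 = b.(d.c.(0 + 0) + c.((0 + 0) | b.0)) → ··b··> m1
  m1 = d.c.(0 + 0) + c.((0 + 0) | b.0) → ··c··> m2, ··d··> m3
  m2 = (0 + 0) | b.0 → ··b··> m4
  m3 = c.(0 + 0) → ··c··> m5
  m4 = (0 + 0) | 0 → stopped
  m5 = 0 + 0 → stopped
LTS(Q): 7 reachable states
  n0 = b.(d.c.(0 + 0 + a.0) + c.((0 + 0) | b.0)) → ··b··> n1
  n1 = d.c.(0 + 0 + a.0) + c.((0 + 0) | b.0) → ··c··> n2, ··d··> n3
  n2 = (0 + 0) | b.0 → ··b··> n4
  n3 = c.(0 + 0 + a.0) → ··c··> n5
  n4 = (0 + 0) | 0 → stopped
  n5 = 0 + 0 + a.0 → ··a··> n6
  n6 = 0 → stopped
Trace ⟨bdca⟩ through Q, begin at {n0}:
  after b @ step 1: {n1}
  after d @ step 2: {n3}
  after c @ step 3: {n5}
  after a @ step 4: {n6}
  — Q admits the full trace.
Trace ⟨bdca⟩ through P, begin at {m0}:
  after b @ step 1: {m1}
  after d @ step 2: {m3}
  after c @ step 3: {m5}
  after a @ step 4: ∅  — P cannot continue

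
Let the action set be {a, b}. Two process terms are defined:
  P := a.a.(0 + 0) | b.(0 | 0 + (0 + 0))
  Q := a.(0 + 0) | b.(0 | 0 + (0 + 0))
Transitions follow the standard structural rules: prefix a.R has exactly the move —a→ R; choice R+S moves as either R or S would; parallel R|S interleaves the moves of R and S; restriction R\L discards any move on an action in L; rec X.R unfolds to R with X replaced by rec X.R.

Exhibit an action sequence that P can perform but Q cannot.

aa

LTS(P): 6 reachable states
  p0 = a.a.(0 + 0) | b.(0 | 0 + (0 + 0)) :: -a-> p1, -b-> p2
  p1 = a.(0 + 0) | b.(0 | 0 + (0 + 0)) :: -a-> p3, -b-> p4
  p2 = a.a.(0 + 0) | (0 | 0 + (0 + 0)) :: -a-> p4
  p3 = (0 + 0) | b.(0 | 0 + (0 + 0)) :: -b-> p5
  p4 = a.(0 + 0) | (0 | 0 + (0 + 0)) :: -a-> p5
  p5 = (0 + 0) | (0 | 0 + (0 + 0)) :: ∅
LTS(Q): 4 reachable states
  q0 = a.(0 + 0) | b.(0 | 0 + (0 + 0)) :: -a-> q1, -b-> q2
  q1 = (0 + 0) | b.(0 | 0 + (0 + 0)) :: -b-> q3
  q2 = a.(0 + 0) | (0 | 0 + (0 + 0)) :: -a-> q3
  q3 = (0 + 0) | (0 | 0 + (0 + 0)) :: ∅
Trace ⟨aa⟩ through P, begin at {p0}:
  [1] a ⇒ {p1}
  [2] a ⇒ {p3}
  ✓ P
Trace ⟨aa⟩ through Q, begin at {q0}:
  [1] a ⇒ {q1}
  [2] a ⇒ no successor for Q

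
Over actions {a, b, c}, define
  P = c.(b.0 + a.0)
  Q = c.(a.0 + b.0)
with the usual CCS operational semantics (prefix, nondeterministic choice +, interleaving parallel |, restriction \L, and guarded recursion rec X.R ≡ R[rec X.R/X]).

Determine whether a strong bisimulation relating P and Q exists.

Reachable graph of P (3 states):
  u0 = c.(b.0 + a.0) has moves —c→ u1
  u1 = b.0 + a.0 has moves —a→ u2, —b→ u2
  u2 = 0 has moves (no moves)
Reachable graph of Q (3 states):
  v0 = c.(a.0 + b.0) has moves —c→ v1
  v1 = a.0 + b.0 has moves —a→ v2, —b→ v2
  v2 = 0 has moves (no moves)
Bisimilarity quotient blocks:
  B0 = {u0, v0}
  B1 = {u1, v1}
  B2 = {u2, v2}
u0 ∈ B0, v0 ∈ B0 → same block

bisimilar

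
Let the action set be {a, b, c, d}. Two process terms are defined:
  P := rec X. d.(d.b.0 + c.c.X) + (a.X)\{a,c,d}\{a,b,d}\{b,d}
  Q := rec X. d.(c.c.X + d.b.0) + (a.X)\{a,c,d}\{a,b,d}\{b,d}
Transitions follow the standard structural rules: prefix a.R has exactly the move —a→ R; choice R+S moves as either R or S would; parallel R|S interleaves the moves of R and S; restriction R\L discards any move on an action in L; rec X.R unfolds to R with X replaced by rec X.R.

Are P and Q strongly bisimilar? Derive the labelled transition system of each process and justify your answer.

YES

Reachable graph of P (5 states):
  s0 = rec X. d.(d.b.0 + c.c.X) + (a.X)\{a,c,d}\{a,b,d}\{b,d} → —d→ s1
  s1 = d.b.0 + c.c.(rec X. d.(d.b.0 + c.c.X) + (a.X)\{a,c,d}\{a,b,d}\{b,d}) → —c→ s2, —d→ s3
  s2 = c.(rec X. d.(d.b.0 + c.c.X) + (a.X)\{a,c,d}\{a,b,d}\{b,d}) → —c→ s0
  s3 = b.0 → —b→ s4
  s4 = 0 → ·
Reachable graph of Q (5 states):
  t0 = rec X. d.(c.c.X + d.b.0) + (a.X)\{a,c,d}\{a,b,d}\{b,d} → —d→ t1
  t1 = c.c.(rec X. d.(c.c.X + d.b.0) + (a.X)\{a,c,d}\{a,b,d}\{b,d}) + d.b.0 → —c→ t2, —d→ t3
  t2 = c.(rec X. d.(c.c.X + d.b.0) + (a.X)\{a,c,d}\{a,b,d}\{b,d}) → —c→ t0
  t3 = b.0 → —b→ t4
  t4 = 0 → ·
Partition-refinement fixed point:
  B0 = {s0, t0}
  B1 = {s1, t1}
  B2 = {s3, t3}
  B3 = {s4, t4}
  B4 = {s2, t2}
s0 ∈ B0, t0 ∈ B0 → same block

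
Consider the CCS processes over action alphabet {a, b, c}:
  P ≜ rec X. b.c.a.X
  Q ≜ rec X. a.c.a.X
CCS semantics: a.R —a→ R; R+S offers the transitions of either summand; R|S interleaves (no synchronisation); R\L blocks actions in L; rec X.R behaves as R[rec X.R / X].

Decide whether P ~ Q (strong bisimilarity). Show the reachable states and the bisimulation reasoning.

Reachable graph of P (3 states):
  m0 = rec X. b.c.a.X ⊢ --b--▸ m1
  m1 = c.a.(rec X. b.c.a.X) ⊢ --c--▸ m2
  m2 = a.(rec X. b.c.a.X) ⊢ --a--▸ m0
Reachable graph of Q (3 states):
  n0 = rec X. a.c.a.X ⊢ --a--▸ n1
  n1 = c.a.(rec X. a.c.a.X) ⊢ --c--▸ n2
  n2 = a.(rec X. a.c.a.X) ⊢ --a--▸ n0
Bisimilarity quotient blocks:
  B0 = {m0}
  B1 = {m1}
  B2 = {m2}
  B3 = {n0}
  B4 = {n1}
  B5 = {n2}
m0 ∈ B0, n0 ∈ B3 → different blocks

P ≁ Q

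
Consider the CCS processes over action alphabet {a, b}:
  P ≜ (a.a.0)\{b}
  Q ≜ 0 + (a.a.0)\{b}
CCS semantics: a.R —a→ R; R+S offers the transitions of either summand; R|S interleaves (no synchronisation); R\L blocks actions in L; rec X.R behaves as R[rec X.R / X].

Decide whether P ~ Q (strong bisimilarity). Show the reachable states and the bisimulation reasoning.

bisimilar

P's transition system — 3 states:
  m0 = (a.a.0)\{b} has moves =a=> m1
  m1 = (a.0)\{b} has moves =a=> m2
  m2 = 0\{b} has moves (no moves)
Q's transition system — 3 states:
  n0 = 0 + (a.a.0)\{b} has moves =a=> n1
  n1 = (a.0)\{b} has moves =a=> n2
  n2 = 0\{b} has moves (no moves)
Partition-refinement fixed point:
  B0 = {m0, n0}
  B1 = {m1, n1}
  B2 = {m2, n2}
m0 ∈ B0, n0 ∈ B0 → same block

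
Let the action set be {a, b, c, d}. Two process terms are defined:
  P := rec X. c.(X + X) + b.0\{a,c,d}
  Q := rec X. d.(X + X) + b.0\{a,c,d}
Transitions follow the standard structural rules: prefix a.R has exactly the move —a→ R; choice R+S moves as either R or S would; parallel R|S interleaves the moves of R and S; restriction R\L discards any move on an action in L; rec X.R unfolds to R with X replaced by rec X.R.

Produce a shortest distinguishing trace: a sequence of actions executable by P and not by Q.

Reachable graph of P (3 states):
  m0 = rec X. c.(X + X) + b.0\{a,c,d} has moves —b→ m1, —c→ m2
  m1 = 0\{a,c,d} has moves deadlocked
  m2 = (rec X. c.(X + X) + b.0\{a,c,d}) + (rec X. c.(X + X) + b.0\{a,c,d}) has moves —b→ m1, —c→ m2
Reachable graph of Q (3 states):
  n0 = rec X. d.(X + X) + b.0\{a,c,d} has moves —b→ n1, —d→ n2
  n1 = 0\{a,c,d} has moves deadlocked
  n2 = (rec X. d.(X + X) + b.0\{a,c,d}) + (rec X. d.(X + X) + b.0\{a,c,d}) has moves —b→ n1, —d→ n2
Trace ⟨c⟩ through P, begin at {m0}:
  [1] c ⇒ {m2}
  — P admits the full trace.
Trace ⟨c⟩ through Q, begin at {n0}:
  [1] c ⇒ ∅  — Q cannot continue

c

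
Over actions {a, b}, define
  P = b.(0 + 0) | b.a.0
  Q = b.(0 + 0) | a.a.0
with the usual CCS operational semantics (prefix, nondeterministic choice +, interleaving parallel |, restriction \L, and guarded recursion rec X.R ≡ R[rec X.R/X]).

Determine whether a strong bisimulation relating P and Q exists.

NO

P's transition system — 6 states:
  u0 = b.(0 + 0) | b.a.0 | ··b··> u1, ··b··> u2
  u1 = (0 + 0) | b.a.0 | ··b··> u3
  u2 = b.(0 + 0) | a.0 | ··a··> u4, ··b··> u3
  u3 = (0 + 0) | a.0 | ··a··> u5
  u4 = b.(0 + 0) | 0 | ··b··> u5
  u5 = (0 + 0) | 0 | ∅
Q's transition system — 6 states:
  v0 = b.(0 + 0) | a.a.0 | ··a··> v1, ··b··> v2
  v1 = b.(0 + 0) | a.0 | ··a··> v3, ··b··> v4
  v2 = (0 + 0) | a.a.0 | ··a··> v4
  v3 = b.(0 + 0) | 0 | ··b··> v5
  v4 = (0 + 0) | a.0 | ··a··> v5
  v5 = (0 + 0) | 0 | ∅
Partition-refinement fixed point:
  B0 = {u0}
  B1 = {u1}
  B2 = {u3, v4}
  B3 = {u5, v5}
  B4 = {u2, v1}
  B5 = {u4, v3}
  B6 = {v0}
  B7 = {v2}
u0 ∈ B0, v0 ∈ B6 → different blocks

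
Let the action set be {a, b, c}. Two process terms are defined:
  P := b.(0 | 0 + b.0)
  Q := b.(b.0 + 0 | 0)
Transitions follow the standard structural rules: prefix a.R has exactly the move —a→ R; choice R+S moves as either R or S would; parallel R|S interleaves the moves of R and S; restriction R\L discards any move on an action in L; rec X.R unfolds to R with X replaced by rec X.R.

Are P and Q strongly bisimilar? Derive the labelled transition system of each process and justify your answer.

P ~ Q

LTS(P): 3 reachable states
  s0 = b.(0 | 0 + b.0) | —b→ s1
  s1 = 0 | 0 + b.0 | —b→ s2
  s2 = 0 | deadlocked
LTS(Q): 3 reachable states
  t0 = b.(b.0 + 0 | 0) | —b→ t1
  t1 = b.0 + 0 | 0 | —b→ t2
  t2 = 0 | deadlocked
Bisimilarity quotient blocks:
  B0 = {s0, t0}
  B1 = {s1, t1}
  B2 = {s2, t2}
s0 ∈ B0, t0 ∈ B0 → same block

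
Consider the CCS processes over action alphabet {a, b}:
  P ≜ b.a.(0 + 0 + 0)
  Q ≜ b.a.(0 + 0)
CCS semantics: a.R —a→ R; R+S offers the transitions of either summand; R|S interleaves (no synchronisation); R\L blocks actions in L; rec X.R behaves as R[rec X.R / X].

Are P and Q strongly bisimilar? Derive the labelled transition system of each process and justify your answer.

LTS(P): 3 reachable states
  s0 = b.a.(0 + 0 + 0) has moves -b-> s1
  s1 = a.(0 + 0 + 0) has moves -a-> s2
  s2 = 0 + 0 + 0 has moves stopped
LTS(Q): 3 reachable states
  t0 = b.a.(0 + 0) has moves -b-> t1
  t1 = a.(0 + 0) has moves -a-> t2
  t2 = 0 + 0 has moves stopped
Bisimilarity quotient blocks:
  B0 = {s0, t0}
  B1 = {s1, t1}
  B2 = {s2, t2}
s0 ∈ B0, t0 ∈ B0 → same block

bisimilar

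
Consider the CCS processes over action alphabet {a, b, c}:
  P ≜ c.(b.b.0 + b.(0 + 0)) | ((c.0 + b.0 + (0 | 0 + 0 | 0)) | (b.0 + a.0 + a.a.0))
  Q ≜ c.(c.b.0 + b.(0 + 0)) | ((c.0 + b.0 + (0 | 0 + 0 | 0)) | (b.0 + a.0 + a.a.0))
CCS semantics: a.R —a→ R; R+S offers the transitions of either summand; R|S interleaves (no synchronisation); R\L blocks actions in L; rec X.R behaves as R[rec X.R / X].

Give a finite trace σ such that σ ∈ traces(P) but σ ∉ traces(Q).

abcbb

Reachable graph of P (30 states):
  m0 = c.(b.b.0 + b.(0 + 0)) | ((c.0 + b.0 + (0 | 0 + 0 | 0)) | (b.0 + a.0 + a.a.0)) :: -a-> m1, -a-> m2, -b-> m1, -b-> m3, -c-> m3, -c-> m4
  m1 = c.(b.b.0 + b.(0 + 0)) | ((c.0 + b.0 + (0 | 0 + 0 | 0)) | 0) :: -b-> m5, -c-> m5, -c-> m6
  m2 = c.(b.b.0 + b.(0 + 0)) | ((c.0 + b.0 + (0 | 0 + 0 | 0)) | a.0) :: -a-> m1, -b-> m7, -c-> m7, -c-> m8
  m3 = c.(b.b.0 + b.(0 + 0)) | (0 | (b.0 + a.0 + a.a.0)) :: -a-> m5, -a-> m7, -b-> m5, -c-> m9
  m4 = (b.b.0 + b.(0 + 0)) | ((c.0 + b.0 + (0 | 0 + 0 | 0)) | (b.0 + a.0 + a.a.0)) :: -a-> m6, -a-> m8, -b-> m10, -b-> m11, -b-> m6, -b-> m9, -c-> m9
  m5 = c.(b.b.0 + b.(0 + 0)) | (0 | 0) :: -c-> m12
  m6 = (b.b.0 + b.(0 + 0)) | ((c.0 + b.0 + (0 | 0 + 0 | 0)) | 0) :: -b-> m12, -b-> m13, -b-> m14, -c-> m12
  m7 = c.(b.b.0 + b.(0 + 0)) | (0 | a.0) :: -a-> m5, -c-> m15
  m8 = (b.b.0 + b.(0 + 0)) | ((c.0 + b.0 + (0 | 0 + 0 | 0)) | a.0) :: -a-> m6, -b-> m15, -b-> m16, -b-> m17, -c-> m15
  m9 = (b.b.0 + b.(0 + 0)) | (0 | (b.0 + a.0 + a.a.0)) :: -a-> m12, -a-> m15, -b-> m12, -b-> m18, -b-> m19
  m10 = (0 + 0) | ((c.0 + b.0 + (0 | 0 + 0 | 0)) | (b.0 + a.0 + a.a.0)) :: -a-> m13, -a-> m16, -b-> m13, -b-> m18, -c-> m18
  m11 = b.0 | ((c.0 + b.0 + (0 | 0 + 0 | 0)) | (b.0 + a.0 + a.a.0)) :: -a-> m14, -a-> m17, -b-> m14, -b-> m19, -b-> m20, -c-> m19
  m12 = (b.b.0 + b.(0 + 0)) | (0 | 0) :: -b-> m21, -b-> m22
  m13 = (0 + 0) | ((c.0 + b.0 + (0 | 0 + 0 | 0)) | 0) :: -b-> m21, -c-> m21
  m14 = b.0 | ((c.0 + b.0 + (0 | 0 + 0 | 0)) | 0) :: -b-> m22, -b-> m23, -c-> m22
  m15 = (b.b.0 + b.(0 + 0)) | (0 | a.0) :: -a-> m12, -b-> m24, -b-> m25
  m16 = (0 + 0) | ((c.0 + b.0 + (0 | 0 + 0 | 0)) | a.0) :: -a-> m13, -b-> m24, -c-> m24
  m17 = b.0 | ((c.0 + b.0 + (0 | 0 + 0 | 0)) | a.0) :: -a-> m14, -b-> m25, -b-> m26, -c-> m25
  m18 = (0 + 0) | (0 | (b.0 + a.0 + a.a.0)) :: -a-> m21, -a-> m24, -b-> m21
  m19 = b.0 | (0 | (b.0 + a.0 + a.a.0)) :: -a-> m22, -a-> m25, -b-> m22, -b-> m27
  m20 = 0 | ((c.0 + b.0 + (0 | 0 + 0 | 0)) | (b.0 + a.0 + a.a.0)) :: -a-> m23, -a-> m26, -b-> m23, -b-> m27, -c-> m27
  m21 = (0 + 0) | (0 | 0) :: (no moves)
  m22 = b.0 | (0 | 0) :: -b-> m28
  m23 = 0 | ((c.0 + b.0 + (0 | 0 + 0 | 0)) | 0) :: -b-> m28, -c-> m28
  m24 = (0 + 0) | (0 | a.0) :: -a-> m21
  m25 = b.0 | (0 | a.0) :: -a-> m22, -b-> m29
  m26 = 0 | ((c.0 + b.0 + (0 | 0 + 0 | 0)) | a.0) :: -a-> m23, -b-> m29, -c-> m29
  m27 = 0 | (0 | (b.0 + a.0 + a.a.0)) :: -a-> m28, -a-> m29, -b-> m28
  m28 = 0 | (0 | 0) :: (no moves)
  m29 = 0 | (0 | a.0) :: -a-> m28
Reachable graph of Q (30 states):
  n0 = c.(c.b.0 + b.(0 + 0)) | ((c.0 + b.0 + (0 | 0 + 0 | 0)) | (b.0 + a.0 + a.a.0)) :: -a-> n1, -a-> n2, -b-> n1, -b-> n3, -c-> n3, -c-> n4
  n1 = c.(c.b.0 + b.(0 + 0)) | ((c.0 + b.0 + (0 | 0 + 0 | 0)) | 0) :: -b-> n5, -c-> n5, -c-> n6
  n2 = c.(c.b.0 + b.(0 + 0)) | ((c.0 + b.0 + (0 | 0 + 0 | 0)) | a.0) :: -a-> n1, -b-> n7, -c-> n7, -c-> n8
  n3 = c.(c.b.0 + b.(0 + 0)) | (0 | (b.0 + a.0 + a.a.0)) :: -a-> n5, -a-> n7, -b-> n5, -c-> n9
  n4 = (c.b.0 + b.(0 + 0)) | ((c.0 + b.0 + (0 | 0 + 0 | 0)) | (b.0 + a.0 + a.a.0)) :: -a-> n6, -a-> n8, -b-> n10, -b-> n6, -b-> n9, -c-> n11, -c-> n9
  n5 = c.(c.b.0 + b.(0 + 0)) | (0 | 0) :: -c-> n12
  n6 = (c.b.0 + b.(0 + 0)) | ((c.0 + b.0 + (0 | 0 + 0 | 0)) | 0) :: -b-> n12, -b-> n13, -c-> n12, -c-> n14
  n7 = c.(c.b.0 + b.(0 + 0)) | (0 | a.0) :: -a-> n5, -c-> n15
  n8 = (c.b.0 + b.(0 + 0)) | ((c.0 + b.0 + (0 | 0 + 0 | 0)) | a.0) :: -a-> n6, -b-> n15, -b-> n16, -c-> n15, -c-> n17
  n9 = (c.b.0 + b.(0 + 0)) | (0 | (b.0 + a.0 + a.a.0)) :: -a-> n12, -a-> n15, -b-> n12, -b-> n18, -c-> n19
  n10 = (0 + 0) | ((c.0 + b.0 + (0 | 0 + 0 | 0)) | (b.0 + a.0 + a.a.0)) :: -a-> n13, -a-> n16, -b-> n13, -b-> n18, -c-> n18
  n11 = b.0 | ((c.0 + b.0 + (0 | 0 + 0 | 0)) | (b.0 + a.0 + a.a.0)) :: -a-> n14, -a-> n17, -b-> n14, -b-> n19, -b-> n20, -c-> n19
  n12 = (c.b.0 + b.(0 + 0)) | (0 | 0) :: -b-> n21, -c-> n22
  n13 = (0 + 0) | ((c.0 + b.0 + (0 | 0 + 0 | 0)) | 0) :: -b-> n21, -c-> n21
  n14 = b.0 | ((c.0 + b.0 + (0 | 0 + 0 | 0)) | 0) :: -b-> n22, -b-> n23, -c-> n22
  n15 = (c.b.0 + b.(0 + 0)) | (0 | a.0) :: -a-> n12, -b-> n24, -c-> n25
  n16 = (0 + 0) | ((c.0 + b.0 + (0 | 0 + 0 | 0)) | a.0) :: -a-> n13, -b-> n24, -c-> n24
  n17 = b.0 | ((c.0 + b.0 + (0 | 0 + 0 | 0)) | a.0) :: -a-> n14, -b-> n25, -b-> n26, -c-> n25
  n18 = (0 + 0) | (0 | (b.0 + a.0 + a.a.0)) :: -a-> n21, -a-> n24, -b-> n21
  n19 = b.0 | (0 | (b.0 + a.0 + a.a.0)) :: -a-> n22, -a-> n25, -b-> n22, -b-> n27
  n20 = 0 | ((c.0 + b.0 + (0 | 0 + 0 | 0)) | (b.0 + a.0 + a.a.0)) :: -a-> n23, -a-> n26, -b-> n23, -b-> n27, -c-> n27
  n21 = (0 + 0) | (0 | 0) :: (no moves)
  n22 = b.0 | (0 | 0) :: -b-> n28
  n23 = 0 | ((c.0 + b.0 + (0 | 0 + 0 | 0)) | 0) :: -b-> n28, -c-> n28
  n24 = (0 + 0) | (0 | a.0) :: -a-> n21
  n25 = b.0 | (0 | a.0) :: -a-> n22, -b-> n29
  n26 = 0 | ((c.0 + b.0 + (0 | 0 + 0 | 0)) | a.0) :: -a-> n23, -b-> n29, -c-> n29
  n27 = 0 | (0 | (b.0 + a.0 + a.a.0)) :: -a-> n28, -a-> n29, -b-> n28
  n28 = 0 | (0 | 0) :: (no moves)
  n29 = 0 | (0 | a.0) :: -a-> n28
Executing abcbb from P (initial set {m0}):
  after a @ step 1: {m1, m2}
  after b @ step 2: {m5, m7}
  after c @ step 3: {m12, m15}
  after b @ step 4: {m21, m22, m24, m25}
  after b @ step 5: {m28, m29}
  P completes σ.
Executing abcbb from Q (initial set {n0}):
  after a @ step 1: {n1, n2}
  after b @ step 2: {n5, n7}
  after c @ step 3: {n12, n15}
  after b @ step 4: {n21, n24}
  after b @ step 5: ∅  — Q cannot continue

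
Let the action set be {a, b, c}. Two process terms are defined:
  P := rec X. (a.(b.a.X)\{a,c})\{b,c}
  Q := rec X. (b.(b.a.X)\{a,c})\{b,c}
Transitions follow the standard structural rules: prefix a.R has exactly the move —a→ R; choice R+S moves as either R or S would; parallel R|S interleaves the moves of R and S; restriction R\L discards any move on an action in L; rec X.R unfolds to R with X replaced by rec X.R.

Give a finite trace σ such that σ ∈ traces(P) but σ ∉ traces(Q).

P's transition system — 2 states:
  u0 = rec X. (a.(b.a.X)\{a,c})\{b,c} ⊢ =a=> u1
  u1 = (b.a.(rec X. (a.(b.a.X)\{a,c})\{b,c}))\{a,c}\{b,c} ⊢ ∅
Q's transition system — 1 states:
  v0 = rec X. (b.(b.a.X)\{a,c})\{b,c} ⊢ ∅
Run σ = ⟨a⟩ on P: start {u0}
  step 1 (a): {u1}
  — P admits the full trace.
Run σ = ⟨a⟩ on Q: start {v0}
  step 1 (a): ∅  — Q cannot continue

a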